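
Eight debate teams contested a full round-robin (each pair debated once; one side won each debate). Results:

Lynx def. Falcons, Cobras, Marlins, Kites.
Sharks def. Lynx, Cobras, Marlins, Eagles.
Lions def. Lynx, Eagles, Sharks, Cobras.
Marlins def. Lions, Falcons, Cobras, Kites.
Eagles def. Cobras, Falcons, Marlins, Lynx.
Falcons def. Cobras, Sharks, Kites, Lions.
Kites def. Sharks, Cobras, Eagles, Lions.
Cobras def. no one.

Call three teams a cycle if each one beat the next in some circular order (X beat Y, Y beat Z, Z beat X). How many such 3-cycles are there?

14

Win totals: Falcons 4, Lynx 4, Marlins 4, Sharks 4, Cobras 0, Lions 4, Eagles 4, Kites 4.
A team with w wins dominates both others in C(w,2) triples; summing gives 6 + 6 + 6 + 6 + 0 + 6 + 6 + 6 = 42 transitive triples.
Total triples C(8,3) = 56, so cyclic triples = 56 − 42 = 14.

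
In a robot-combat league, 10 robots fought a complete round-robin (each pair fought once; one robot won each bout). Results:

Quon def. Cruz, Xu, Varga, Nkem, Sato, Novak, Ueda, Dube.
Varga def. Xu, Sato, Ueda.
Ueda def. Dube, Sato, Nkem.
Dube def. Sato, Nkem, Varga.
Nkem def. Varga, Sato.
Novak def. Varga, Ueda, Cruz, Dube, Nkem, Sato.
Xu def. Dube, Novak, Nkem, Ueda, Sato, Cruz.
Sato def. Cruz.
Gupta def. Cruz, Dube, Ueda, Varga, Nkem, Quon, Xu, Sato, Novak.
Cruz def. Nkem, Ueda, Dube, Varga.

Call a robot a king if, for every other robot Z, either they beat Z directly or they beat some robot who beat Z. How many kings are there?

1

Quon cannot reach Gupta in two steps.
Dube cannot reach Quon, Novak, Gupta in two steps.
Novak cannot reach Quon, Gupta in two steps.
Gupta reaches everyone (king).
Sato cannot reach Quon, Novak, Gupta, Xu in two steps.
Ueda cannot reach Quon, Novak, Gupta, Xu in two steps.
Nkem cannot reach Quon, Dube, Novak, Gupta in two steps.
Xu cannot reach Quon, Gupta in two steps.
Cruz cannot reach Quon, Novak, Gupta in two steps.
Varga cannot reach Quon, Gupta in two steps.
Kings: Gupta — 1.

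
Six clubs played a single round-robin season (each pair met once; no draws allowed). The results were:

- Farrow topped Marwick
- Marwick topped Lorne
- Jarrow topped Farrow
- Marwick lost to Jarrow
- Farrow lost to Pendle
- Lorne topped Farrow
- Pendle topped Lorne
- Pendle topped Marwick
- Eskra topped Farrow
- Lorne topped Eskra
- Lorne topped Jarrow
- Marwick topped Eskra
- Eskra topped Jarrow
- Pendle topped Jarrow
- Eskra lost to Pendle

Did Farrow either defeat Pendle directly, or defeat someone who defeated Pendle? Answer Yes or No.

No

Farrow did not beat Pendle directly.
Farrow beat Marwick, but each of them lost to Pendle. No two-step path.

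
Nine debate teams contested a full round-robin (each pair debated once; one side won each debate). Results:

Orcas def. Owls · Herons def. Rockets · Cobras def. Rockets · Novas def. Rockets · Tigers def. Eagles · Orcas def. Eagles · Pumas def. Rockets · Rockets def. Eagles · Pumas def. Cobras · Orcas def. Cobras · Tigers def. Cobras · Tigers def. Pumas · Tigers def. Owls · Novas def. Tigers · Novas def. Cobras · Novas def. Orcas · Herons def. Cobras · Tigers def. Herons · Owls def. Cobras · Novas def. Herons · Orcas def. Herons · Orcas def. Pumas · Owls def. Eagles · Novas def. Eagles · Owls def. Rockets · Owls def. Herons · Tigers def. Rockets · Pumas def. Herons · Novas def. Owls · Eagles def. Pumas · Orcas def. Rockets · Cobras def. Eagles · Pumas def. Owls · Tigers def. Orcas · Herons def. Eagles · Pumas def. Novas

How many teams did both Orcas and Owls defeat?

Orcas beat: Rockets, Herons, Pumas, Owls, Cobras, Eagles.
Owls beat: Rockets, Herons, Cobras, Eagles.
Both beat: Rockets, Herons, Cobras, Eagles — 4.

4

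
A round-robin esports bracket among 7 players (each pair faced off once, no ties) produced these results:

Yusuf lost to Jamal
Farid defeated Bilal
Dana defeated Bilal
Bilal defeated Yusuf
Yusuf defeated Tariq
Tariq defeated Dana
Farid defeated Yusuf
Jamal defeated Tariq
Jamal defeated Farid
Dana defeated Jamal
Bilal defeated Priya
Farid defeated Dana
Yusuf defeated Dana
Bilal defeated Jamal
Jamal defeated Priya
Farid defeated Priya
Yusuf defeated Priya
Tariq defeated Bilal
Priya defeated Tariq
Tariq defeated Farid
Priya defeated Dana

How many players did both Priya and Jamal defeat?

Priya beat: Tariq, Dana.
Jamal beat: Farid, Yusuf, Priya, Tariq.
Both beat: Tariq — 1.

1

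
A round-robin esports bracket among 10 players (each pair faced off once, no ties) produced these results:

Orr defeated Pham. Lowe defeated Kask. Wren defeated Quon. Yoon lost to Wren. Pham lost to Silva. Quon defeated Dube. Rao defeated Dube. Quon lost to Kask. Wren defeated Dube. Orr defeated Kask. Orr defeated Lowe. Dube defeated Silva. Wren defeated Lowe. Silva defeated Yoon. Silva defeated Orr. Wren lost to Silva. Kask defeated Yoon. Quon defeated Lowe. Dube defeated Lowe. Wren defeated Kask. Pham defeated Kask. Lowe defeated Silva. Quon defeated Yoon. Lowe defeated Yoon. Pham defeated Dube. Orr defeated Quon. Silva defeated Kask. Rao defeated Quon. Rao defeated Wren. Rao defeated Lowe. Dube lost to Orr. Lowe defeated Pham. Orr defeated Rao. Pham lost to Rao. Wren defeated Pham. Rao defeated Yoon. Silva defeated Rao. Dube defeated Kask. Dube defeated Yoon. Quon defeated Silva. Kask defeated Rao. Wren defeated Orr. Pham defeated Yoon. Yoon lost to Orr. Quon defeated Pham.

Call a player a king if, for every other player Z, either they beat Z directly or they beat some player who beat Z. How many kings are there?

7

Dube reaches everyone (king).
Orr reaches everyone (king).
Yoon cannot reach Dube, Orr, Rao, Wren, Kask, Quon, Lowe, Silva, Pham in two steps.
Rao reaches everyone (king).
Wren reaches everyone (king).
Kask cannot reach Orr in two steps.
Quon reaches everyone (king).
Lowe reaches everyone (king).
Silva reaches everyone (king).
Pham cannot reach Orr, Wren in two steps.
Kings: Dube, Orr, Rao, Wren, Quon, Lowe, Silva — 7.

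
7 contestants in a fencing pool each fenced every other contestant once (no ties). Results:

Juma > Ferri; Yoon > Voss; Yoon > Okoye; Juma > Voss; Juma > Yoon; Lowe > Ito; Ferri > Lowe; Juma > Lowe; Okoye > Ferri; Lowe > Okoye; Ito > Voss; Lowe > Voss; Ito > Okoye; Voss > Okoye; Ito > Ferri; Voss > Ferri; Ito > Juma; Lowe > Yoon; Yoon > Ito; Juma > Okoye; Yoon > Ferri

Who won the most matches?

Win totals: Ferri 1, Okoye 1, Yoon 4, Juma 5, Lowe 4, Voss 2, Ito 4.
Juma leads with 5 wins (next highest: 4).

Juma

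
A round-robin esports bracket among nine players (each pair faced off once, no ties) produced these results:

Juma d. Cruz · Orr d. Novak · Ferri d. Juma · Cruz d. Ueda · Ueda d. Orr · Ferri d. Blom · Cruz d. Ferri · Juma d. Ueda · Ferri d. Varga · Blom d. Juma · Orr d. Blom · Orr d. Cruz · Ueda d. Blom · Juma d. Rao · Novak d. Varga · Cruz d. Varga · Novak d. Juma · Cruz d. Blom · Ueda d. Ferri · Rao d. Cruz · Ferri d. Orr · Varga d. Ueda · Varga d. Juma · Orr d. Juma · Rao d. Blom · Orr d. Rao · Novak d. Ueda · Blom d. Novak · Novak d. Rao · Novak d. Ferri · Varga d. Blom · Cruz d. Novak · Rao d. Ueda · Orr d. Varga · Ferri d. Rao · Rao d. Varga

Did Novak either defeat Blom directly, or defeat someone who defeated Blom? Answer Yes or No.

Novak did not beat Blom directly.
Novak beat Juma, Varga, Rao, Ferri, Ueda. Of those, Varga beat Blom.

Yes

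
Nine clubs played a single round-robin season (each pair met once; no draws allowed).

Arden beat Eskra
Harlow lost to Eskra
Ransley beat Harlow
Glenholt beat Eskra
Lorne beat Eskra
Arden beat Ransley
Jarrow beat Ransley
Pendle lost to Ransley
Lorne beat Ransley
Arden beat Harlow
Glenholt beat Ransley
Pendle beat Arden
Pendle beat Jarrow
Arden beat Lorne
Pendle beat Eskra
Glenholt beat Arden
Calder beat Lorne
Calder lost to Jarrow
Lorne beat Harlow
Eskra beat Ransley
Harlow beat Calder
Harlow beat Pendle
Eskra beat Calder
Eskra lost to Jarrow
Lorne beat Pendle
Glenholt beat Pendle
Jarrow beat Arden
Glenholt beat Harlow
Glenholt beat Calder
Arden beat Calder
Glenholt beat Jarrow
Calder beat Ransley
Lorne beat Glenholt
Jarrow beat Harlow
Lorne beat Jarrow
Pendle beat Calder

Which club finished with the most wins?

Glenholt

Win totals: Lorne 6, Jarrow 5, Ransley 2, Calder 2, Pendle 4, Harlow 2, Eskra 3, Glenholt 7, Arden 5.
Glenholt leads with 7 wins (next highest: 6).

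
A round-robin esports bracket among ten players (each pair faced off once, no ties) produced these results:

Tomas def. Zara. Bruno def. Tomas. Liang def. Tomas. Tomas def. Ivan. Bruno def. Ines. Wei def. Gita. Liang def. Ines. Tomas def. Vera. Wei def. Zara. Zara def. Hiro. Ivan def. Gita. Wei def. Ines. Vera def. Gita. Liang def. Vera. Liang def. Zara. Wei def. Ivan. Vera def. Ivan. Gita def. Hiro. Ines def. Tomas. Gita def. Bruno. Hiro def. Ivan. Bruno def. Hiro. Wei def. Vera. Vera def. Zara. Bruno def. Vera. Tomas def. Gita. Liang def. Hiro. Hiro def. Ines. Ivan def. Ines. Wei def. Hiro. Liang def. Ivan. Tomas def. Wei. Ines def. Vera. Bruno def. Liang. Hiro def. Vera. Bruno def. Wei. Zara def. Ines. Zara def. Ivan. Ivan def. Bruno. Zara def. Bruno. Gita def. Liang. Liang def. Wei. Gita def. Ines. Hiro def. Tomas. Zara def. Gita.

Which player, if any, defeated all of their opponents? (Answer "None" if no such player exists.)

Highest win total is Liang with 7 (out of 9 possible).
Liang lost to Gita, Bruno, so no player went undefeated.

None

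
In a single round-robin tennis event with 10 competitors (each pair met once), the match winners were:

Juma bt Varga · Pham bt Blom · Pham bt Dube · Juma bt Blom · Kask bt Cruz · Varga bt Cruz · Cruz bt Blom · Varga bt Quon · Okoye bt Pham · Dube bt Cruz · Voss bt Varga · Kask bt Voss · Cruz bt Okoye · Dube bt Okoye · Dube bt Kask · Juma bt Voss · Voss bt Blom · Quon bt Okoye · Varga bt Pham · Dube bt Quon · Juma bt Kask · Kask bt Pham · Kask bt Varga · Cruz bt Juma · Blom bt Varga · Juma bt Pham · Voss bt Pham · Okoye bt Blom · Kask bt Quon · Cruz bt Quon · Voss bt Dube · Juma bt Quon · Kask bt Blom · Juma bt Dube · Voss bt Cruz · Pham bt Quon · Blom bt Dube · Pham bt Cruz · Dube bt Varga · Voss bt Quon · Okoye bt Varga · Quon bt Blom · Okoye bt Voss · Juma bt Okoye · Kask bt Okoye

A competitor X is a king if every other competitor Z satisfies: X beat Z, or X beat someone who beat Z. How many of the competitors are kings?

5

Dube reaches everyone (king).
Blom cannot reach Voss, Juma in two steps.
Voss reaches everyone (king).
Juma reaches everyone (king).
Kask reaches everyone (king).
Varga cannot reach Voss, Kask in two steps.
Pham cannot reach Voss in two steps.
Cruz reaches everyone (king).
Quon cannot reach Juma, Kask, Cruz in two steps.
Okoye cannot reach Juma, Kask in two steps.
Kings: Dube, Voss, Juma, Kask, Cruz — 5.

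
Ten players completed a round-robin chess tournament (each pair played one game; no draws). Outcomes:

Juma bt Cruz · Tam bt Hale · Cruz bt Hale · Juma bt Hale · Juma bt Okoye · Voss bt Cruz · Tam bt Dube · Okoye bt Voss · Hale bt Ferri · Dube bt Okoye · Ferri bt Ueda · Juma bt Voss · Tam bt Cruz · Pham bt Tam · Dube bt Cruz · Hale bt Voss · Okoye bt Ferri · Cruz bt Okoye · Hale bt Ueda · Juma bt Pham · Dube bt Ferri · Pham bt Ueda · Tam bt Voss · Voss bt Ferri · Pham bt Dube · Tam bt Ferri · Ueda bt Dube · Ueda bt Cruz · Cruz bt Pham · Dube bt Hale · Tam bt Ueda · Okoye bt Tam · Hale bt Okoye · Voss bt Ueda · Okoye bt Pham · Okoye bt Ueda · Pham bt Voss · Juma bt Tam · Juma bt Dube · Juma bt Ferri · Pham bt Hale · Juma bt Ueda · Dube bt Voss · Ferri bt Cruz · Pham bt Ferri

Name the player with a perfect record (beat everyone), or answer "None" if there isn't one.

Juma

Juma has 9 wins out of 9 opponents — a perfect record.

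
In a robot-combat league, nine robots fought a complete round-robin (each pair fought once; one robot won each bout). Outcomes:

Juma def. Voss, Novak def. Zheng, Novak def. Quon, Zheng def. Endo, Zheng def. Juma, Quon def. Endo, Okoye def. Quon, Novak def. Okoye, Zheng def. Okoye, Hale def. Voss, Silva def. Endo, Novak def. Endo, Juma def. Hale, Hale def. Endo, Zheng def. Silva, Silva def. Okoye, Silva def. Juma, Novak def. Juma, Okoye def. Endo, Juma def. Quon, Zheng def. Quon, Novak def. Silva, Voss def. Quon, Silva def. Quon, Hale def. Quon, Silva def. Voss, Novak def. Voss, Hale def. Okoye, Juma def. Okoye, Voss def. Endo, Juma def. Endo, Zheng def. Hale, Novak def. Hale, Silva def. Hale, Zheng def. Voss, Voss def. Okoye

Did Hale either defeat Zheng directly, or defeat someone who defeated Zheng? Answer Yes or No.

No

Hale did not beat Zheng directly.
Hale beat Okoye, Endo, Quon, Voss, but each of them lost to Zheng. No two-step path.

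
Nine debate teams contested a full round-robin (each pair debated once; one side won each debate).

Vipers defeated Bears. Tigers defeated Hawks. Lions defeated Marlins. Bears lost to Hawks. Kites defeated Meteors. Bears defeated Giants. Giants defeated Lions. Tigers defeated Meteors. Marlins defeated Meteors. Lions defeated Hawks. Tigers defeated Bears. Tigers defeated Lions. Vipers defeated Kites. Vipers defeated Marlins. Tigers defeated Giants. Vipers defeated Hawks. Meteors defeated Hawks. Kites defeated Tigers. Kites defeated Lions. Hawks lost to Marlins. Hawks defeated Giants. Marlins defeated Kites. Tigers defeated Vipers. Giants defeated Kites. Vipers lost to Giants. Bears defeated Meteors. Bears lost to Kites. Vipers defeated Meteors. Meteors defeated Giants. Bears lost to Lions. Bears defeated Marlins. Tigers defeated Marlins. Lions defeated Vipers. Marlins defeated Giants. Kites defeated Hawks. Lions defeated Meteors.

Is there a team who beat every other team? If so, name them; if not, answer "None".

None

Highest win total is Tigers with 7 (out of 8 possible).
Tigers lost to Kites, so no team went undefeated.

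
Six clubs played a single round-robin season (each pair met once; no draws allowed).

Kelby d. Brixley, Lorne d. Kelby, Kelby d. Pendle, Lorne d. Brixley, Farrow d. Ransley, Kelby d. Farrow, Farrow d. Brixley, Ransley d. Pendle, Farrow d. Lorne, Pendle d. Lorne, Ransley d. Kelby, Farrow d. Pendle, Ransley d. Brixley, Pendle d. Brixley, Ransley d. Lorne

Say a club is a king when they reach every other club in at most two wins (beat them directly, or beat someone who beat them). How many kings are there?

3

Lorne cannot reach Ransley in two steps.
Kelby reaches everyone (king).
Farrow reaches everyone (king).
Ransley reaches everyone (king).
Pendle cannot reach Farrow, Ransley in two steps.
Brixley cannot reach Lorne, Kelby, Farrow, Ransley, Pendle in two steps.
Kings: Kelby, Farrow, Ransley — 3.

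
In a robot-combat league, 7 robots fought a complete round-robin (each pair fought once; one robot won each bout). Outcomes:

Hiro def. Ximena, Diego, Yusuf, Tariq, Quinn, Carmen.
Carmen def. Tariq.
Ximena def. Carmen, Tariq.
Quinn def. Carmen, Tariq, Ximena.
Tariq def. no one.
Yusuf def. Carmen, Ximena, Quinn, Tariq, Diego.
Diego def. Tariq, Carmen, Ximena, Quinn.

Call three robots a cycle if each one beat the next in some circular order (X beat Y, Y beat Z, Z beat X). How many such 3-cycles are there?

0

Win totals: Tariq 0, Hiro 6, Diego 4, Ximena 2, Carmen 1, Quinn 3, Yusuf 5.
A robot with w wins dominates both others in C(w,2) triples; summing gives 0 + 15 + 6 + 1 + 0 + 3 + 10 = 35 transitive triples.
Total triples C(7,3) = 35, so cyclic triples = 35 − 35 = 0.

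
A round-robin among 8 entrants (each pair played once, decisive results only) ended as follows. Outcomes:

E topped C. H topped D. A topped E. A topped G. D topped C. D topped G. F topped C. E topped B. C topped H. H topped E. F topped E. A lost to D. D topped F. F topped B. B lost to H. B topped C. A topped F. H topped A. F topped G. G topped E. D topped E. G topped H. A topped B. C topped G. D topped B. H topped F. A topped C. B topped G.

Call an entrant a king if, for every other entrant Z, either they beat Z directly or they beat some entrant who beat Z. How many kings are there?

A cannot reach D in two steps.
B cannot reach A, D, F in two steps.
C reaches everyone (king).
D reaches everyone (king).
E cannot reach A, D, F in two steps.
F cannot reach A, D in two steps.
G reaches everyone (king).
H reaches everyone (king).
Kings: C, D, G, H — 4.

4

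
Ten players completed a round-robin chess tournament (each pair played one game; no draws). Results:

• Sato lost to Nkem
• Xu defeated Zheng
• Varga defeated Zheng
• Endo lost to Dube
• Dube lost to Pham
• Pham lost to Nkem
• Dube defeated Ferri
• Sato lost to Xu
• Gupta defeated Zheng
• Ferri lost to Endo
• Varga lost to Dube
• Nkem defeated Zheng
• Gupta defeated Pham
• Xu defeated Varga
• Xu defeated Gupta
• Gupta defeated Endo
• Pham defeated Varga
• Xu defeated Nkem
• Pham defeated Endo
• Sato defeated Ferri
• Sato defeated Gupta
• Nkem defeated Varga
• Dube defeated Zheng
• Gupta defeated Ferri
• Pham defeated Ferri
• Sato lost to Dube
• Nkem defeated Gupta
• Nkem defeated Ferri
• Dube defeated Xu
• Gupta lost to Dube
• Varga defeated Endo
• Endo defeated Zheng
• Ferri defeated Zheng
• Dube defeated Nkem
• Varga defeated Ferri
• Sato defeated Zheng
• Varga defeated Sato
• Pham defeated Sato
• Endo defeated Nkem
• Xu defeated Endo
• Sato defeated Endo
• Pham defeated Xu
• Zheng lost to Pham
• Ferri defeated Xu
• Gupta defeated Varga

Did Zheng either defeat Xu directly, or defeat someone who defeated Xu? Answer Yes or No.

Zheng did not beat Xu directly.
Zheng beat no one, so there is no intermediate player.

No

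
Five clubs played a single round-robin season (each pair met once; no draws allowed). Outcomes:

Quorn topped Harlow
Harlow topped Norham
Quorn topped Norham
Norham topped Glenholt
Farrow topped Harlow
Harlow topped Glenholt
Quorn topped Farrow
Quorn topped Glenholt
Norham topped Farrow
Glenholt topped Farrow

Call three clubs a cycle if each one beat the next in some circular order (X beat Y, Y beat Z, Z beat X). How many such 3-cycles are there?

2

Win totals: Norham 2, Quorn 4, Farrow 1, Glenholt 1, Harlow 2.
A club with w wins dominates both others in C(w,2) triples; summing gives 1 + 6 + 0 + 0 + 1 = 8 transitive triples.
Total triples C(5,3) = 10, so cyclic triples = 10 − 8 = 2.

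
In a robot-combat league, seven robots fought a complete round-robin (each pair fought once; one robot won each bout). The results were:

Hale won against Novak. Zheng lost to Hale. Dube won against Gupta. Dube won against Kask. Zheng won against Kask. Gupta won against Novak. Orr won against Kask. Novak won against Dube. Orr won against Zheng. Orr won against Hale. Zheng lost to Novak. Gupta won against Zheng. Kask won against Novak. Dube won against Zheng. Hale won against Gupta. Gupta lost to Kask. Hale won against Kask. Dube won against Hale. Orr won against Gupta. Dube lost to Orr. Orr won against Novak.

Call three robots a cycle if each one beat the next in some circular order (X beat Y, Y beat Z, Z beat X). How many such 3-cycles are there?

Win totals: Gupta 2, Novak 2, Kask 2, Zheng 1, Orr 6, Hale 4, Dube 4.
A robot with w wins dominates both others in C(w,2) triples; summing gives 1 + 1 + 1 + 0 + 15 + 6 + 6 = 30 transitive triples.
Total triples C(7,3) = 35, so cyclic triples = 35 − 30 = 5.

5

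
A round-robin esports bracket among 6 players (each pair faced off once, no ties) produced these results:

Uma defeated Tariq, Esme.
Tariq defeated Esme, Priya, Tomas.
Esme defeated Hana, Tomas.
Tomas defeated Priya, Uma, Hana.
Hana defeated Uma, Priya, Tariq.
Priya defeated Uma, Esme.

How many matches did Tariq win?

3

Tariq's results: beat Priya, Esme, Tomas; lost to Hana, Uma.
That is 3 wins.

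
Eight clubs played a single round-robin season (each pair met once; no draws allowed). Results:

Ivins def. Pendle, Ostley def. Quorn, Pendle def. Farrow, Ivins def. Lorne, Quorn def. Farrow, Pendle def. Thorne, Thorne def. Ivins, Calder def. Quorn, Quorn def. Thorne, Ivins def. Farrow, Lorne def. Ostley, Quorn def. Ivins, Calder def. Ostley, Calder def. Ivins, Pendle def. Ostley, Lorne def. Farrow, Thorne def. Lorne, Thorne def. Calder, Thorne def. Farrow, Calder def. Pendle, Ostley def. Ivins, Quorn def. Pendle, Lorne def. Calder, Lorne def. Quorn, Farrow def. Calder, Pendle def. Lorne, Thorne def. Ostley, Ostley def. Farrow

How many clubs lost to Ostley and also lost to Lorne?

2

Ostley beat: Farrow, Ivins, Quorn.
Lorne beat: Farrow, Calder, Quorn, Ostley.
Both beat: Farrow, Quorn — 2.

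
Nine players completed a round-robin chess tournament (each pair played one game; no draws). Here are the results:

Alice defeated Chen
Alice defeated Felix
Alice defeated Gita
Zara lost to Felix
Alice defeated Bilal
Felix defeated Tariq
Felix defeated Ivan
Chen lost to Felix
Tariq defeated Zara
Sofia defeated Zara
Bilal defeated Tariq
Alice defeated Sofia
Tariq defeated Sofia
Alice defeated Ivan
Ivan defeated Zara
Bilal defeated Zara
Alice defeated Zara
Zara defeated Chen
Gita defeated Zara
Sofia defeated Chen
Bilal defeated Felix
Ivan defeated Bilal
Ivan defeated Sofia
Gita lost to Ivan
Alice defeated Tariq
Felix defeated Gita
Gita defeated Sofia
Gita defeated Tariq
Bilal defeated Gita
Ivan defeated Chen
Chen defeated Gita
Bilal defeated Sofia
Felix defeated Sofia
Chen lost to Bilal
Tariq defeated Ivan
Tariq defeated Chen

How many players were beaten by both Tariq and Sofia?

2

Tariq beat: Chen, Zara, Ivan, Sofia.
Sofia beat: Chen, Zara.
Both beat: Chen, Zara — 2.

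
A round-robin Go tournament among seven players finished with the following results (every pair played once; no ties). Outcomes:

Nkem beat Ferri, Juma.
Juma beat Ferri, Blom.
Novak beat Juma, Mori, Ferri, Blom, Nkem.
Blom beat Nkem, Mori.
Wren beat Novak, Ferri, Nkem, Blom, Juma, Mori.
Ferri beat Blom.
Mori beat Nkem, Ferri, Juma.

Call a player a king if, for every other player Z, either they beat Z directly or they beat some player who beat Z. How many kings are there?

Juma cannot reach Novak, Wren in two steps.
Novak cannot reach Wren in two steps.
Blom cannot reach Novak, Wren in two steps.
Nkem cannot reach Novak, Mori, Wren in two steps.
Mori cannot reach Novak, Wren in two steps.
Wren reaches everyone (king).
Ferri cannot reach Juma, Novak, Wren in two steps.
Kings: Wren — 1.

1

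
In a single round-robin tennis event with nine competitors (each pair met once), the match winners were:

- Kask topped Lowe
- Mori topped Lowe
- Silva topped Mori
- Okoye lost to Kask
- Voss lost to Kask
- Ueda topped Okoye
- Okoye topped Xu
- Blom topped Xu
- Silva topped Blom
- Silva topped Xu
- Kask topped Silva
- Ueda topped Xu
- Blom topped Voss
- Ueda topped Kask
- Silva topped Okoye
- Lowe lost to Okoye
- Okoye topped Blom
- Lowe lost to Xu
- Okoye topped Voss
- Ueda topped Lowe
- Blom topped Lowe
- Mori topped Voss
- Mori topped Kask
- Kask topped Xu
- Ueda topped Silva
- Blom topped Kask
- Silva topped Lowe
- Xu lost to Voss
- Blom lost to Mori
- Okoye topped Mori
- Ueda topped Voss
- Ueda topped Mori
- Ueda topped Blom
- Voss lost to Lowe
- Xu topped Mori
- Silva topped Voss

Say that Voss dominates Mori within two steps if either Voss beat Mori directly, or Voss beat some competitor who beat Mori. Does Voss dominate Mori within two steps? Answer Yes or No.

Voss did not beat Mori directly.
Voss beat Xu. Of those, Xu beat Mori.

Yes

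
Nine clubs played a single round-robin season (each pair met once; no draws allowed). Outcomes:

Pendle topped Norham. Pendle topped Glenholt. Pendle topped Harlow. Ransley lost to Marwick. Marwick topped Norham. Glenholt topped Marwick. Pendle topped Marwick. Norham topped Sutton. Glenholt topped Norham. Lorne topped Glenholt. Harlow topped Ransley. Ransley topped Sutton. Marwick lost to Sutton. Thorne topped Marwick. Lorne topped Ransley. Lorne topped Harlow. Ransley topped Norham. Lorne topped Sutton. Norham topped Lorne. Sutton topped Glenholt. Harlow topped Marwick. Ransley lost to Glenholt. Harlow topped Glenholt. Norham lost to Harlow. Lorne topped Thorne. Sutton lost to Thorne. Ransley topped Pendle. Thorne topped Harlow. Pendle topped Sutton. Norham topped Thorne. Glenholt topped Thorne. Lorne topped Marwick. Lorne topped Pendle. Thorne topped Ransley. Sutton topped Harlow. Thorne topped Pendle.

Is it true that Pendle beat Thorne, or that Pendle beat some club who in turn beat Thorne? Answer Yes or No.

Yes

Pendle did not beat Thorne directly.
Pendle beat Harlow, Marwick, Norham, Glenholt, Sutton. Of those, Norham beat Thorne.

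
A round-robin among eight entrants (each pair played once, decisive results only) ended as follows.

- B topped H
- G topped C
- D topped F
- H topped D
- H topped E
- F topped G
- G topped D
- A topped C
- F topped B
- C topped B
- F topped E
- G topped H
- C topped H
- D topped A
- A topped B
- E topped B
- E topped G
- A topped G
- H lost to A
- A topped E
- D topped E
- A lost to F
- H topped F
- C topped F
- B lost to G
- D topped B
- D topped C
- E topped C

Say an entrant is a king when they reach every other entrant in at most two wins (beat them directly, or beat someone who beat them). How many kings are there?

A reaches everyone (king).
B cannot reach A, C, G in two steps.
C reaches everyone (king).
D reaches everyone (king).
E cannot reach A in two steps.
F reaches everyone (king).
G reaches everyone (king).
H reaches everyone (king).
Kings: A, C, D, F, G, H — 6.

6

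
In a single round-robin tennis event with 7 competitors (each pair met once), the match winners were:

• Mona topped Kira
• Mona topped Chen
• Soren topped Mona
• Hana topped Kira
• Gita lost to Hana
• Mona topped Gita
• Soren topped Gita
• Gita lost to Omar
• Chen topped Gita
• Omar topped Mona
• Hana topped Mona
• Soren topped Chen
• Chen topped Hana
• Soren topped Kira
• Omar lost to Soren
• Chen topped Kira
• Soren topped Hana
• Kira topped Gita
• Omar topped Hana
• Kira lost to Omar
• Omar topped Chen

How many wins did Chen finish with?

Chen's results: beat Kira, Hana, Gita; lost to Omar, Mona, Soren.
That is 3 wins.

3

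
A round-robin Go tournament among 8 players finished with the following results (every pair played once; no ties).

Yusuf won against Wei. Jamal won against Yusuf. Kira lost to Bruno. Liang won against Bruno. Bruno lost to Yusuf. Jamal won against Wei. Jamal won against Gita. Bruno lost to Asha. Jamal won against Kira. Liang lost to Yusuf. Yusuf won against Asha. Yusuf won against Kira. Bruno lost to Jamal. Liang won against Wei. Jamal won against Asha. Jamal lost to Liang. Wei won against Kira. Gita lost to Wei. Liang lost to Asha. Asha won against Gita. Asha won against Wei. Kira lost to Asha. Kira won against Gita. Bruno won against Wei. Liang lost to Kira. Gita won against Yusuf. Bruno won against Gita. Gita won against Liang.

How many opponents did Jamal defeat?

6

Jamal's results: beat Wei, Bruno, Kira, Yusuf, Gita, Asha; lost to Liang.
That is 6 wins.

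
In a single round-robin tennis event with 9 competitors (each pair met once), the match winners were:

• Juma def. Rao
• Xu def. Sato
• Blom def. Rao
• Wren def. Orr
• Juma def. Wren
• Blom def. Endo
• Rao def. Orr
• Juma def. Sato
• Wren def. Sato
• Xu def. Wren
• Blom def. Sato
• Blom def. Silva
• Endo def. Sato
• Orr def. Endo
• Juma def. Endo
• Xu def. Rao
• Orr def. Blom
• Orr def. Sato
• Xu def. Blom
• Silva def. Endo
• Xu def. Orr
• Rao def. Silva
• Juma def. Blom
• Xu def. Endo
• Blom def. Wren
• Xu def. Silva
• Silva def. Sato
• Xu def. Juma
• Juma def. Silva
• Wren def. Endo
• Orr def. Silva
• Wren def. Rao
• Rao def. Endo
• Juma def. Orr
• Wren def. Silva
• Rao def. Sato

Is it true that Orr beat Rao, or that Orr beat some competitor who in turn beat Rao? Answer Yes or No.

Orr did not beat Rao directly.
Orr beat Blom, Sato, Endo, Silva. Of those, Blom beat Rao.

Yes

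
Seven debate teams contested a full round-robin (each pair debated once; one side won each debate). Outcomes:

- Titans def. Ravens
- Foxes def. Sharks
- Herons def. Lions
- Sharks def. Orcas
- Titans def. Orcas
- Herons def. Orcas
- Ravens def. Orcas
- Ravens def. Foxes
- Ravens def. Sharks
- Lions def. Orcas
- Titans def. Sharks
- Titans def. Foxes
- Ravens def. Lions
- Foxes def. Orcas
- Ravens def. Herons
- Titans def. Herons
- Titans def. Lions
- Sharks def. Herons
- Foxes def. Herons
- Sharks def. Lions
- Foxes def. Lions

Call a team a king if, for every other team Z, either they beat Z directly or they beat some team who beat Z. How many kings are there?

Ravens cannot reach Titans in two steps.
Lions cannot reach Ravens, Titans, Herons, Foxes, Sharks in two steps.
Orcas cannot reach Ravens, Lions, Titans, Herons, Foxes, Sharks in two steps.
Titans reaches everyone (king).
Herons cannot reach Ravens, Titans, Foxes, Sharks in two steps.
Foxes cannot reach Ravens, Titans in two steps.
Sharks cannot reach Ravens, Titans, Foxes in two steps.
Kings: Titans — 1.

1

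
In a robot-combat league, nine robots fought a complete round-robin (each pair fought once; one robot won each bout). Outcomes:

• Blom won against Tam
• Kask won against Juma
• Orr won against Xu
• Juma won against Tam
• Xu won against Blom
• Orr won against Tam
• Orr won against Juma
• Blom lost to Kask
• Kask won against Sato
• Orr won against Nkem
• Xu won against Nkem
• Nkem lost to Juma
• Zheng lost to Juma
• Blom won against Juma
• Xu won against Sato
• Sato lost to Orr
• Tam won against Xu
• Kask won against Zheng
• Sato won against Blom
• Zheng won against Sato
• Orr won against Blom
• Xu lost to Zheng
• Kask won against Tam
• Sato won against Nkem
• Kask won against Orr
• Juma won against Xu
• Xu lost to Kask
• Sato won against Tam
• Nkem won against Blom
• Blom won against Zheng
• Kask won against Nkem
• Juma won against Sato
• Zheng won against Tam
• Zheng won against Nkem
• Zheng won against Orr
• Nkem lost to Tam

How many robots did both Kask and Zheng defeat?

Kask beat: Nkem, Juma, Sato, Blom, Orr, Zheng, Tam, Xu.
Zheng beat: Nkem, Sato, Orr, Tam, Xu.
Both beat: Nkem, Sato, Orr, Tam, Xu — 5.

5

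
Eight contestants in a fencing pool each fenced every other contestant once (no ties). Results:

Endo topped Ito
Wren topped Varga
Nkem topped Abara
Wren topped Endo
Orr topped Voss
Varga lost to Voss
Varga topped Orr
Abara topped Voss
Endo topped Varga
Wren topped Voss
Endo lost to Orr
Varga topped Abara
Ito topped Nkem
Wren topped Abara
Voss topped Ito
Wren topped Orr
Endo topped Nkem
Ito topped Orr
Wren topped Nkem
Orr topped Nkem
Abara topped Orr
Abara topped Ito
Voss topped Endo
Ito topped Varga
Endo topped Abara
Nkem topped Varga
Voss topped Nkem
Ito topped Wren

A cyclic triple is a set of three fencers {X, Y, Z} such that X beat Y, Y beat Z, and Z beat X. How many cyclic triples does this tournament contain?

Win totals: Varga 2, Ito 4, Orr 3, Abara 3, Endo 4, Voss 4, Nkem 2, Wren 6.
A fencer with w wins dominates both others in C(w,2) triples; summing gives 1 + 6 + 3 + 3 + 6 + 6 + 1 + 15 = 41 transitive triples.
Total triples C(8,3) = 56, so cyclic triples = 56 − 41 = 15.

15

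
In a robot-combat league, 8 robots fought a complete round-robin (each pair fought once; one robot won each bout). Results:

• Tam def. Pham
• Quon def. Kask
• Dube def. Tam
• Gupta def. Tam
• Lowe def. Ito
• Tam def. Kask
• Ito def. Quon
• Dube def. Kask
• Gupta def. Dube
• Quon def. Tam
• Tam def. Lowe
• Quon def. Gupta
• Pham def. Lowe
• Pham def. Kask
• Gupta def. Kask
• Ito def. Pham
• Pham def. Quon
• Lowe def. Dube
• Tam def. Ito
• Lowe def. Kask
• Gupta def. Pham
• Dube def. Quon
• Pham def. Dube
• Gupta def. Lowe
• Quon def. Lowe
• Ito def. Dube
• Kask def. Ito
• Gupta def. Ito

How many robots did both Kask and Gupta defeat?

Kask beat: Ito.
Gupta beat: Tam, Ito, Lowe, Pham, Kask, Dube.
Both beat: Ito — 1.

1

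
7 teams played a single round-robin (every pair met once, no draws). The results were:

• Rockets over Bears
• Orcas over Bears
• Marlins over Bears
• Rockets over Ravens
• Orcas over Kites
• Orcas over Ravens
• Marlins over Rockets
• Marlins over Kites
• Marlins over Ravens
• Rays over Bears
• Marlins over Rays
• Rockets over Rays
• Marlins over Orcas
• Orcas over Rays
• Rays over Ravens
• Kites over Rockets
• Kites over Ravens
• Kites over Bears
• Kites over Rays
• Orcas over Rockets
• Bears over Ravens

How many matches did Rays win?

Rays' results: beat Bears, Ravens; lost to Orcas, Marlins, Kites, Rockets.
That is 2 wins.

2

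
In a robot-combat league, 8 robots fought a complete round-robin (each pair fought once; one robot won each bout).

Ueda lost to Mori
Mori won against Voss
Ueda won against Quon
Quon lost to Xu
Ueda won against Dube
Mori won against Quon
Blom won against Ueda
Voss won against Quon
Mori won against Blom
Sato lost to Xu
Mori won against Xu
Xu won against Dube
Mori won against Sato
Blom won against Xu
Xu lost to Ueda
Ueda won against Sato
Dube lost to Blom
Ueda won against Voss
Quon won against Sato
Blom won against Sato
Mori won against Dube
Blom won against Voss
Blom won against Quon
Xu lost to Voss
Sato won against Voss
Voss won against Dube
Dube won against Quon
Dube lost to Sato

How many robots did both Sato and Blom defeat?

Sato beat: Dube, Voss.
Blom beat: Dube, Voss, Xu, Quon, Ueda, Sato.
Both beat: Dube, Voss — 2.

2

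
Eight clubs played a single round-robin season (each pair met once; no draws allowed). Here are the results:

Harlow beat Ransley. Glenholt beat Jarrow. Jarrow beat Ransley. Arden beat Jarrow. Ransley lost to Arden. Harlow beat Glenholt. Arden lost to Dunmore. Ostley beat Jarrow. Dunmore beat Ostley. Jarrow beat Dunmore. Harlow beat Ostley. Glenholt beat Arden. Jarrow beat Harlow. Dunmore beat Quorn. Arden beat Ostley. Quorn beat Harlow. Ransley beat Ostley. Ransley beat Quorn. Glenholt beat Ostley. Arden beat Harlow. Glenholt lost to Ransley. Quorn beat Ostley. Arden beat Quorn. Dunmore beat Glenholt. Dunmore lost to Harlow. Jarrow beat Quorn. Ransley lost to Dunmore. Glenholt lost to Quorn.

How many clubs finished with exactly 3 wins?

Win totals: Glenholt 3, Jarrow 4, Harlow 4, Ransley 3, Arden 5, Ostley 1, Dunmore 5, Quorn 3.
Exactly 3: Glenholt, Ransley, Quorn — 3 clubs.

3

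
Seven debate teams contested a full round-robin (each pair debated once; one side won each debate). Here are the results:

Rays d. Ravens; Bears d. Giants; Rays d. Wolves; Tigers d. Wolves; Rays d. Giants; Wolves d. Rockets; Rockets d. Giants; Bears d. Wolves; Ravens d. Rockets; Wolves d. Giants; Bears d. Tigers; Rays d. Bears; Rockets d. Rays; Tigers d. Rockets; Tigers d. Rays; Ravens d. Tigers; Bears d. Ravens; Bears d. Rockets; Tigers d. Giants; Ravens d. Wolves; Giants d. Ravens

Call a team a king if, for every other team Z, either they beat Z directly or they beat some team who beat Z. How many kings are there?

3

Rays reaches everyone (king).
Wolves cannot reach Tigers, Bears in two steps.
Giants cannot reach Rays, Bears in two steps.
Tigers reaches everyone (king).
Ravens cannot reach Bears in two steps.
Bears reaches everyone (king).
Rockets cannot reach Tigers in two steps.
Kings: Rays, Tigers, Bears — 3.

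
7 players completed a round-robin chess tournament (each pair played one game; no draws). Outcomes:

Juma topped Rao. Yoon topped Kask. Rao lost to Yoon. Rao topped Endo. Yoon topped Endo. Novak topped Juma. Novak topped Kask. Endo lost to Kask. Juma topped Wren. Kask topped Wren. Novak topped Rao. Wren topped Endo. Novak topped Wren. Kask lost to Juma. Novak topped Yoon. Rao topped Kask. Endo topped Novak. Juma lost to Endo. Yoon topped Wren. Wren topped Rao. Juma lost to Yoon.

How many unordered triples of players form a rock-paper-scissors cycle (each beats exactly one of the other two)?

8

Win totals: Novak 5, Kask 2, Wren 2, Rao 2, Endo 2, Juma 3, Yoon 5.
A player with w wins dominates both others in C(w,2) triples; summing gives 10 + 1 + 1 + 1 + 1 + 3 + 10 = 27 transitive triples.
Total triples C(7,3) = 35, so cyclic triples = 35 − 27 = 8.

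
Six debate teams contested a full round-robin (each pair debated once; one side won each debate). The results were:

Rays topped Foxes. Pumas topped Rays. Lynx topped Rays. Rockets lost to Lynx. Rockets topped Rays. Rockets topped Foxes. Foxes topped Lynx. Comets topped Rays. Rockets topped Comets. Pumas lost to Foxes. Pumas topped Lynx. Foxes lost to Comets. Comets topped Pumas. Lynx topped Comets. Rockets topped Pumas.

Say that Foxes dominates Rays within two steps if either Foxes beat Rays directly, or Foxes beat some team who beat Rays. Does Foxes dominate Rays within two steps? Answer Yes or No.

Foxes did not beat Rays directly.
Foxes beat Pumas, Lynx. Of those, Pumas beat Rays.

Yes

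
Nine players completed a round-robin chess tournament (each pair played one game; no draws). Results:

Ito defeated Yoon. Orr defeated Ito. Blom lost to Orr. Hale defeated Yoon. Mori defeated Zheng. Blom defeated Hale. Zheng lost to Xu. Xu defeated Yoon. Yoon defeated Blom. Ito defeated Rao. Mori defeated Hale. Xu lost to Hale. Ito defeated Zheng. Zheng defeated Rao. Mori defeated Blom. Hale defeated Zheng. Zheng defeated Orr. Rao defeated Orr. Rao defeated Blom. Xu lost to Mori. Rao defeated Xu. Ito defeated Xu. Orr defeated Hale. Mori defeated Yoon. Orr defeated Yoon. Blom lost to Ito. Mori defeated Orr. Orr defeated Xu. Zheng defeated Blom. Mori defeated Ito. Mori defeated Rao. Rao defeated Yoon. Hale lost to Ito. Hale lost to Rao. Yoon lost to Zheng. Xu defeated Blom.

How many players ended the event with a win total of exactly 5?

2

Win totals: Blom 1, Mori 8, Yoon 1, Xu 3, Rao 5, Zheng 4, Hale 3, Ito 6, Orr 5.
Exactly 5: Rao, Orr — 2 players.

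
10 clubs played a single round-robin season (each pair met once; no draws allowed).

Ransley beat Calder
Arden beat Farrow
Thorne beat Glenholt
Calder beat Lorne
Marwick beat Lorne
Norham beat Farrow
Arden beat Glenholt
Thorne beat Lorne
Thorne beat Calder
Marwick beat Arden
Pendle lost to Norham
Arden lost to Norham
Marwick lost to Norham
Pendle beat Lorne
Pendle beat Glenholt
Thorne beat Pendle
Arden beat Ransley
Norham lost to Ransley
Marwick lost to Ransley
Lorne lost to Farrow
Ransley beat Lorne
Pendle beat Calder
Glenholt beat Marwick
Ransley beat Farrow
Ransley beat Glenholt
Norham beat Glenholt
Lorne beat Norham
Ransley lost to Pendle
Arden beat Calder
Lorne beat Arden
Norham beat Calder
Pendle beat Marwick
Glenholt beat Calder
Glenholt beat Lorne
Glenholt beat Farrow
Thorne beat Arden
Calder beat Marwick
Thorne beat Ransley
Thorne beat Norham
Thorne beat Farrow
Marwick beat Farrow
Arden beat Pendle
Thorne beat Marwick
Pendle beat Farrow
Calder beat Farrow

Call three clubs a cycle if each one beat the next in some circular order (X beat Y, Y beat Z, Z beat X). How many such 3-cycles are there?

Win totals: Farrow 1, Glenholt 4, Norham 6, Pendle 6, Arden 5, Ransley 6, Calder 3, Marwick 3, Lorne 2, Thorne 9.
A club with w wins dominates both others in C(w,2) triples; summing gives 0 + 6 + 15 + 15 + 10 + 15 + 3 + 3 + 1 + 36 = 104 transitive triples.
Total triples C(10,3) = 120, so cyclic triples = 120 − 104 = 16.

16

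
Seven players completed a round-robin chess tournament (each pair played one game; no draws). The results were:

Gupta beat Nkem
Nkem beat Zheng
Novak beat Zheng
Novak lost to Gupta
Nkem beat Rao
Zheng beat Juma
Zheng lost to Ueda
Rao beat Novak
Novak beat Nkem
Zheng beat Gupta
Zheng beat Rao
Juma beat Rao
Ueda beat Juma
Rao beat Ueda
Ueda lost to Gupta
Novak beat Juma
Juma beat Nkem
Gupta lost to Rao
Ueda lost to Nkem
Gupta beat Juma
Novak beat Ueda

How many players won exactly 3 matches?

Win totals: Ueda 2, Novak 4, Juma 2, Rao 3, Gupta 4, Nkem 3, Zheng 3.
Exactly 3: Rao, Nkem, Zheng — 3 players.

3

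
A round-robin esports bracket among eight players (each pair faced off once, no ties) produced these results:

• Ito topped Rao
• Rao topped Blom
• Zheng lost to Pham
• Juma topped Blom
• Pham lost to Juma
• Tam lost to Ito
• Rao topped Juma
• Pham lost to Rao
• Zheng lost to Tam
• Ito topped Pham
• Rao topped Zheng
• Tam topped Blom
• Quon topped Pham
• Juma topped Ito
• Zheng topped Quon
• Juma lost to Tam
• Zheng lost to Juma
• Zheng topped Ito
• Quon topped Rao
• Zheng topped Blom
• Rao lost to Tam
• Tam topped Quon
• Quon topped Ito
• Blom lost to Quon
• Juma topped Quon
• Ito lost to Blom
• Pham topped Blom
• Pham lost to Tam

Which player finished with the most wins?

Tam

Win totals: Rao 4, Blom 1, Ito 3, Juma 5, Zheng 3, Tam 6, Quon 4, Pham 2.
Tam leads with 6 wins (next highest: 5).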